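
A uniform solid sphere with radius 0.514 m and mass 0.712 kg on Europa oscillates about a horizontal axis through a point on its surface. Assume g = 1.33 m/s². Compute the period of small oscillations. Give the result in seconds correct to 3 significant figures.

I_cm = (2/5)mr² = 0.07524 kg·m². The pivot is at distance d = 0.514 m from the centre of mass.
By the parallel-axis theorem, I = I_cm + md² = 0.07524 + 0.1881 = 0.2634 kg·m².
T = 2π√(I/(mgd)) = 2π√(0.2634/(0.712 × 1.33 × 0.514)) = 4.62 s.

4.62 s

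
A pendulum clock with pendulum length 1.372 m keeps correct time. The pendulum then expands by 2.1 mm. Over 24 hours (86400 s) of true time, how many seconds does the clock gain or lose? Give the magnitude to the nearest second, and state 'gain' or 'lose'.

T ∝ √L, so T'/T = √(1.37410/1.372) = 1.00077.
In 86400 s of true time the clock registers 86400/1.00077 = 86334.0 s, so it loses 66 s.

lose 66 s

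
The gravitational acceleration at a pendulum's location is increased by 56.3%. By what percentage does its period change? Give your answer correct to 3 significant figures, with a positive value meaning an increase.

-20.0%

T ∝ 1/√g, so T'/T = 1/√(1.563) = 0.7999.
Percentage change in T = (0.7999 − 1) × 100% = -20.0%.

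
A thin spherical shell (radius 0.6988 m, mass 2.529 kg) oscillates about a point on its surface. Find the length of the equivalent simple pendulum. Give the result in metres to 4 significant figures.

1.165 m

The equivalent simple-pendulum length is L_eq = I/(md), where I is about the pivot and d = 0.69880 m.
I_cm = (2/3)mR² = 0.82331 kg·m², so I = I_cm + md² = 0.82331 + 1.2350 = 2.0583 kg·m².
L_eq = 2.0583/(2.529 × 0.69880) = 1.165 m.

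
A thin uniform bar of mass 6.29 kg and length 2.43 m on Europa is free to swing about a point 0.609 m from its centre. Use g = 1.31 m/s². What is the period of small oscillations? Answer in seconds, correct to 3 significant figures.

For a physical pendulum T = 2π√(I/(mgd)), with d = 0.6090 m from pivot to centre of mass.
I_cm = mL²/12 = 6.29 × 2.43²/12 = 3.095 kg·m²; I = I_cm + md² = 3.095 + 6.29 × 0.6090² = 5.428 kg·m².
T = 2π√(5.428/(6.29 × 1.31 × 0.6090)) = 6.53 s.

6.53 s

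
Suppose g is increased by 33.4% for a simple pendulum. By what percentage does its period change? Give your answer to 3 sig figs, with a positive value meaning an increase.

-13.4%

T ∝ 1/√g, so T'/T = 1/√(1.334) = 0.8658.
Percentage change in T = (0.8658 − 1) × 100% = -13.4%.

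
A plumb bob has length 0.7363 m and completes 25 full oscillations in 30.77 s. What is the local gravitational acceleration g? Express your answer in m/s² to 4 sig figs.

T = 30.77/25 = 1.2308 s.
From T = 2π√(L/g), g = 4π²L/T² = 4π² × 0.7363/1.2308² = 19.19 m/s².

19.19 m/s²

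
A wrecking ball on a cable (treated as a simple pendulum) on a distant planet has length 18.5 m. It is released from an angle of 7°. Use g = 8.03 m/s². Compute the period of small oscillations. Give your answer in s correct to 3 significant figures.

9.54 s

T = 2π√(L/g) = 2π√(18.5/8.03) = 2π × 1.518 = 9.54 s.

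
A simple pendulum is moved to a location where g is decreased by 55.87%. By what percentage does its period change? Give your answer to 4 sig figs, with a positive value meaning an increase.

50.53%

T ∝ 1/√g, so T'/T = 1/√(0.44130) = 1.5053.
Percentage change in T = (1.5053 − 1) × 100% = 50.53%.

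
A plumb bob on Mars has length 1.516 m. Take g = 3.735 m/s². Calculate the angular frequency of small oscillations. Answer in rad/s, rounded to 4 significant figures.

1.570 rad/s

ω = √(g/L) = √(3.735/1.516) = 1.570 rad/s.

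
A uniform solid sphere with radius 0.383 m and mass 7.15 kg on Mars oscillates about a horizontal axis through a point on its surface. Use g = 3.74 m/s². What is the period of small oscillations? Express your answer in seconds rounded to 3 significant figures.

2.38 s

I_cm = (2/5)mr² = 0.4195 kg·m². The pivot is at distance d = 0.383 m from the centre of mass.
By the parallel-axis theorem, I = I_cm + md² = 0.4195 + 1.049 = 1.468 kg·m².
T = 2π√(I/(mgd)) = 2π√(1.468/(7.15 × 3.74 × 0.383)) = 2.38 s.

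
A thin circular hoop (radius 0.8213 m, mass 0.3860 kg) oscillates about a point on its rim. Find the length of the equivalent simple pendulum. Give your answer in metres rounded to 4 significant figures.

1.643 m

The equivalent simple-pendulum length is L_eq = I/(md), where I is about the pivot and d = 0.82130 m.
I_cm = mR² = 0.26037 kg·m², so I = I_cm + md² = 0.26037 + 0.26037 = 0.52074 kg·m².
L_eq = 0.52074/(0.3860 × 0.82130) = 1.643 m.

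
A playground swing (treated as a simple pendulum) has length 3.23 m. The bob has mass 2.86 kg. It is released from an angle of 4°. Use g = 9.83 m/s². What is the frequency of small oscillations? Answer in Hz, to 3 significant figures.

T = 2π√(L/g) = 2π√(3.23/9.83) = 3.602 s, so f = 1/T = 0.278 Hz.

0.278 Hz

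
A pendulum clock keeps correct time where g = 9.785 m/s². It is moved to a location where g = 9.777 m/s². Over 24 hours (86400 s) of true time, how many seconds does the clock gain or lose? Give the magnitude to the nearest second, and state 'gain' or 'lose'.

The clock's period scales as T ∝ 1/√g, so T'/T = √(9.785/9.777) = 1.00041.
In 86400 s of true time the clock registers 86400/1.00041 = 86364.7 s, so it loses 35 s.

lose 35 s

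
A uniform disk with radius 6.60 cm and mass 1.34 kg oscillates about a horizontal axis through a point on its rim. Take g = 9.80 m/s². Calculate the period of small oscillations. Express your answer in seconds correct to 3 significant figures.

0.632 s

I_cm = ½mr² = 0.002919 kg·m². The pivot is at distance d = 0.0660 m from the centre of mass.
By the parallel-axis theorem, I = I_cm + md² = 0.002919 + 0.005837 = 0.008756 kg·m².
T = 2π√(I/(mgd)) = 2π√(0.008756/(1.34 × 9.80 × 0.0660)) = 0.632 s.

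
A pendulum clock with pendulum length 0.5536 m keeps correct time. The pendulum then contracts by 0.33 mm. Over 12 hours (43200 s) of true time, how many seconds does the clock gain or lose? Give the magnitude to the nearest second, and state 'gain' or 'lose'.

gain 13 s

T ∝ √L, so T'/T = √(0.55327/0.5536) = 0.999702.
In 43200 s of true time the clock registers 43200/0.999702 = 43212.9 s, so it gains 13 s.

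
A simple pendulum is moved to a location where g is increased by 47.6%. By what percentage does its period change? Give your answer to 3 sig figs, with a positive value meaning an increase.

T ∝ 1/√g, so T'/T = 1/√(1.476) = 0.8231.
Percentage change in T = (0.8231 − 1) × 100% = -17.7%.

-17.7%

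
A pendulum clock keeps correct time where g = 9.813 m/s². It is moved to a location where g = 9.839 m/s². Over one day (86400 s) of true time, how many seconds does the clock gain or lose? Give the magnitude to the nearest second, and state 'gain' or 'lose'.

The clock's period scales as T ∝ 1/√g, so T'/T = √(9.813/9.839) = 0.998678.
In 86400 s of true time the clock registers 86400/0.998678 = 86514.4 s, so it gains 114 s.

gain 114 s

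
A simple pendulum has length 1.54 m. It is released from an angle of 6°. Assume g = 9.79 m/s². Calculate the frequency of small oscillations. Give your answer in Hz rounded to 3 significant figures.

T = 2π√(L/g) = 2π√(1.54/9.79) = 2.492 s, so f = 1/T = 0.401 Hz.

0.401 Hz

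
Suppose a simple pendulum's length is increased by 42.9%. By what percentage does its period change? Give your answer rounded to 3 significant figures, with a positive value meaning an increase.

19.5%

T ∝ √L, so T'/T = √(1.429) = 1.195.
Percentage change in T = (1.195 − 1) × 100% = 19.5%.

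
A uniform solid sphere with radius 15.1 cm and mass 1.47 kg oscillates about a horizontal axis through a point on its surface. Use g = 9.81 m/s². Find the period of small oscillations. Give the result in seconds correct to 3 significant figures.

I_cm = (2/5)mr² = 0.01341 kg·m². The pivot is at distance d = 0.151 m from the centre of mass.
By the parallel-axis theorem, I = I_cm + md² = 0.01341 + 0.03352 = 0.04692 kg·m².
T = 2π√(I/(mgd)) = 2π√(0.04692/(1.47 × 9.81 × 0.151)) = 0.922 s.

0.922 s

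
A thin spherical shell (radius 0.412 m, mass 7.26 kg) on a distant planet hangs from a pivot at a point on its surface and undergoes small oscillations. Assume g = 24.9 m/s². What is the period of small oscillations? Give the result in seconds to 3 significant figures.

1.04 s

I_cm = (2/3)mr² = 0.8216 kg·m². The pivot is at distance d = 0.412 m from the centre of mass.
By the parallel-axis theorem, I = I_cm + md² = 0.8216 + 1.232 = 2.054 kg·m².
T = 2π√(I/(mgd)) = 2π√(2.054/(7.26 × 24.9 × 0.412)) = 1.04 s.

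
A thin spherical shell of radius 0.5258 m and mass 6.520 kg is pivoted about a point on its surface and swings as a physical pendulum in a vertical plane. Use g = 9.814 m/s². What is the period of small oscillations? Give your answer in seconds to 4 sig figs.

I_cm = (2/3)mr² = 1.2017 kg·m². The pivot is at distance d = 0.5258 m from the centre of mass.
By the parallel-axis theorem, I = I_cm + md² = 1.2017 + 1.8026 = 3.0043 kg·m².
T = 2π√(I/(mgd)) = 2π√(3.0043/(6.520 × 9.814 × 0.5258)) = 1.878 s.

1.878 s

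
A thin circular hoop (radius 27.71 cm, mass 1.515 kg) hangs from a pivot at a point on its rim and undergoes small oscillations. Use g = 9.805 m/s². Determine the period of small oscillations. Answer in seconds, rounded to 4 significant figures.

I_cm = mr² = 0.11633 kg·m². The pivot is at distance d = 0.2771 m from the centre of mass.
By the parallel-axis theorem, I = I_cm + md² = 0.11633 + 0.11633 = 0.23266 kg·m².
T = 2π√(I/(mgd)) = 2π√(0.23266/(1.515 × 9.805 × 0.2771)) = 1.494 s.

1.494 s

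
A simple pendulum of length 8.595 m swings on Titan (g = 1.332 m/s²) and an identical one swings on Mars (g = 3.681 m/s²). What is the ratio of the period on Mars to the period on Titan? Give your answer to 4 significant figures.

T ∝ 1/√g, so T₂/T₁ = √(g₁/g₂) = √(1.332/3.681) = 0.6015.

0.6015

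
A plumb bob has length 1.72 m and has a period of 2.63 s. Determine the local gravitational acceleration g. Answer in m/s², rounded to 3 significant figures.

From T = 2π√(L/g), g = 4π²L/T² = 4π² × 1.72/2.630² = 9.82 m/s².

9.82 m/s²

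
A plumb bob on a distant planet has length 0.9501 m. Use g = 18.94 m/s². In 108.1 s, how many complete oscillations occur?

76

T = 2π√(L/g) = 2π√(0.9501/18.94) = 1.4073 s.
Number of complete oscillations = ⌊108.1/1.4073⌋ = ⌊76.816⌋ = 76.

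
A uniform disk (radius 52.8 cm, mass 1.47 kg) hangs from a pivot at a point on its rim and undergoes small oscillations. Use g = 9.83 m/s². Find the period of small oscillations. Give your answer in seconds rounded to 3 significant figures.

I_cm = ½mr² = 0.2049 kg·m². The pivot is at distance d = 0.528 m from the centre of mass.
By the parallel-axis theorem, I = I_cm + md² = 0.2049 + 0.4098 = 0.6147 kg·m².
T = 2π√(I/(mgd)) = 2π√(0.6147/(1.47 × 9.83 × 0.528)) = 1.78 s.

1.78 s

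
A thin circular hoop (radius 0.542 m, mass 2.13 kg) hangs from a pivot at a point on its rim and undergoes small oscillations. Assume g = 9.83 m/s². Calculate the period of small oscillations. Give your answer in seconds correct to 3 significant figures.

I_cm = mr² = 0.6257 kg·m². The pivot is at distance d = 0.542 m from the centre of mass.
By the parallel-axis theorem, I = I_cm + md² = 0.6257 + 0.6257 = 1.251 kg·m².
T = 2π√(I/(mgd)) = 2π√(1.251/(2.13 × 9.83 × 0.542)) = 2.09 s.

2.09 s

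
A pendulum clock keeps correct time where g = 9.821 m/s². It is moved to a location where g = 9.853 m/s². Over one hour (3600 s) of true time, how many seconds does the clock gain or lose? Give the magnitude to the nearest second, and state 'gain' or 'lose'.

The clock's period scales as T ∝ 1/√g, so T'/T = √(9.821/9.853) = 0.998375.
In 3600 s of true time the clock registers 3600/0.998375 = 3605.9 s, so it gains 6 s.

gain 6 s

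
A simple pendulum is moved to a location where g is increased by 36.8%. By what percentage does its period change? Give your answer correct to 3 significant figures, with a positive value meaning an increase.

T ∝ 1/√g, so T'/T = 1/√(1.368) = 0.8550.
Percentage change in T = (0.8550 − 1) × 100% = -14.5%.

-14.5%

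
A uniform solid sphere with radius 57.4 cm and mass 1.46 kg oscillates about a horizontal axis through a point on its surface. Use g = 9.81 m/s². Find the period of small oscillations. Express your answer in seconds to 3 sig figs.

I_cm = (2/5)mr² = 0.1924 kg·m². The pivot is at distance d = 0.574 m from the centre of mass.
By the parallel-axis theorem, I = I_cm + md² = 0.1924 + 0.4810 = 0.6734 kg·m².
T = 2π√(I/(mgd)) = 2π√(0.6734/(1.46 × 9.81 × 0.574)) = 1.80 s.

1.80 s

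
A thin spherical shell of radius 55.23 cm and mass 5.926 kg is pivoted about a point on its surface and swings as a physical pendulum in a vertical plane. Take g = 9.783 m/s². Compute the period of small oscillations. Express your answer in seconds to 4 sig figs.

I_cm = (2/3)mr² = 1.2051 kg·m². The pivot is at distance d = 0.5523 m from the centre of mass.
By the parallel-axis theorem, I = I_cm + md² = 1.2051 + 1.8076 = 3.0127 kg·m².
T = 2π√(I/(mgd)) = 2π√(3.0127/(5.926 × 9.783 × 0.5523)) = 1.927 s.

1.927 s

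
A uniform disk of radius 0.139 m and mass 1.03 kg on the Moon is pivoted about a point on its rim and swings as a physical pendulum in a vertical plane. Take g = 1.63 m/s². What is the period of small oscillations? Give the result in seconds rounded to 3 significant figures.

I_cm = ½mr² = 0.009950 kg·m². The pivot is at distance d = 0.139 m from the centre of mass.
By the parallel-axis theorem, I = I_cm + md² = 0.009950 + 0.01990 = 0.02985 kg·m².
T = 2π√(I/(mgd)) = 2π√(0.02985/(1.03 × 1.63 × 0.139)) = 2.25 s.

2.25 s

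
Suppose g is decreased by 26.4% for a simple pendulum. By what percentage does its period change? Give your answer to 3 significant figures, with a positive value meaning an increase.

T ∝ 1/√g, so T'/T = 1/√(0.7360) = 1.166.
Percentage change in T = (1.166 − 1) × 100% = 16.6%.

16.6%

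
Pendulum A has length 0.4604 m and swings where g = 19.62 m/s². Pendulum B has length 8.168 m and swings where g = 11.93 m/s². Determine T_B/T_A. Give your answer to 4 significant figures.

5.402

T = 2π√(L/g), so T_B/T_A = √((L_B/g_B)/(L_A/g_A)) = √((8.168/11.93)/(0.4604/19.62)) = 5.402.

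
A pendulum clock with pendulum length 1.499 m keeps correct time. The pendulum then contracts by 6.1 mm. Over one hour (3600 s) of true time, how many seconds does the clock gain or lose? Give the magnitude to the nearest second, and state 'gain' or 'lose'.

T ∝ √L, so T'/T = √(1.49290/1.499) = 0.997963.
In 3600 s of true time the clock registers 3600/0.997963 = 3607.3 s, so it gains 7 s.

gain 7 s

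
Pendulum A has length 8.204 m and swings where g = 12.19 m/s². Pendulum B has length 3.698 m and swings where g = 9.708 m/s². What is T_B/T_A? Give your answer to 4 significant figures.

0.7523

T = 2π√(L/g), so T_B/T_A = √((L_B/g_B)/(L_A/g_A)) = √((3.698/9.708)/(8.204/12.19)) = 0.7523.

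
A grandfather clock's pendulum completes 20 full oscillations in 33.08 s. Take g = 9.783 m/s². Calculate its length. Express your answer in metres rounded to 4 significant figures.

T = 33.08/20 = 1.6540 s.
From T = 2π√(L/g), L = gT²/(4π²) = 9.783 × 1.6540²/(4π²) = 0.6779 m.

0.6779 m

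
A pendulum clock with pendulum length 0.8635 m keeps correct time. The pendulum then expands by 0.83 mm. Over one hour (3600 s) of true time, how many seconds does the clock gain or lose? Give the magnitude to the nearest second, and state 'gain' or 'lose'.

lose 2 s

T ∝ √L, so T'/T = √(0.86433/0.8635) = 1.00048.
In 3600 s of true time the clock registers 3600/1.00048 = 3598.3 s, so it loses 2 s.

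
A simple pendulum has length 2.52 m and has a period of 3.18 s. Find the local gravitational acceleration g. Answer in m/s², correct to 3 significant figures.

9.84 m/s²

From T = 2π√(L/g), g = 4π²L/T² = 4π² × 2.52/3.180² = 9.84 m/s².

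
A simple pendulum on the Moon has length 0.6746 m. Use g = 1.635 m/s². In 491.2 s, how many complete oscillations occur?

T = 2π√(L/g) = 2π√(0.6746/1.635) = 4.0359 s.
Number of complete oscillations = ⌊491.2/4.0359⌋ = ⌊121.71⌋ = 121.

121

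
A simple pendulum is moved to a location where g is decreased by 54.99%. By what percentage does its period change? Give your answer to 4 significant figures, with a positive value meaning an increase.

49.05%

T ∝ 1/√g, so T'/T = 1/√(0.45010) = 1.4905.
Percentage change in T = (1.4905 − 1) × 100% = 49.05%.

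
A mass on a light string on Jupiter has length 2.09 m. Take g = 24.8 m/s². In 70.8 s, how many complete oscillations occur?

38

T = 2π√(L/g) = 2π√(2.09/24.8) = 1.824 s.
Number of complete oscillations = ⌊70.8/1.824⌋ = ⌊38.82⌋ = 38.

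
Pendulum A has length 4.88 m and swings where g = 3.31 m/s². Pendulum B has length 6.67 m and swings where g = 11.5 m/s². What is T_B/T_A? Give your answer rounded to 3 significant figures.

T = 2π√(L/g), so T_B/T_A = √((L_B/g_B)/(L_A/g_A)) = √((6.67/11.5)/(4.88/3.31)) = 0.627.

0.627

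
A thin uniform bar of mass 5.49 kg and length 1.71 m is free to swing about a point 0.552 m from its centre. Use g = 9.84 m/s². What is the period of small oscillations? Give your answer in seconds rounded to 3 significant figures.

2.00 s

For a physical pendulum T = 2π√(I/(mgd)), with d = 0.5520 m from pivot to centre of mass.
I_cm = mL²/12 = 5.49 × 1.71²/12 = 1.338 kg·m²; I = I_cm + md² = 1.338 + 5.49 × 0.5520² = 3.011 kg·m².
T = 2π√(3.011/(5.49 × 9.84 × 0.5520)) = 2.00 s.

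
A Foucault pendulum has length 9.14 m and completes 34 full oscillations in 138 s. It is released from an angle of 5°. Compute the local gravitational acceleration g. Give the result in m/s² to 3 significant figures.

T = 138/34 = 4.059 s.
From T = 2π√(L/g), g = 4π²L/T² = 4π² × 9.14/4.059² = 21.9 m/s².

21.9 m/s²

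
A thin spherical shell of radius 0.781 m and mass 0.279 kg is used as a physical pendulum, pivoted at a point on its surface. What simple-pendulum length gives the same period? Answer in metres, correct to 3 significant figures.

1.30 m

The equivalent simple-pendulum length is L_eq = I/(md), where I is about the pivot and d = 0.7810 m.
I_cm = (2/3)mR² = 0.1135 kg·m², so I = I_cm + md² = 0.1135 + 0.1702 = 0.2836 kg·m².
L_eq = 0.2836/(0.279 × 0.7810) = 1.30 m.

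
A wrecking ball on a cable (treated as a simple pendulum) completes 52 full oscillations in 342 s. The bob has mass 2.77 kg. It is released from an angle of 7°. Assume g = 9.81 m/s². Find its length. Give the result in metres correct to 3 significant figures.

10.7 m

T = 342/52 = 6.577 s.
From T = 2π√(L/g), L = gT²/(4π²) = 9.81 × 6.577²/(4π²) = 10.7 m.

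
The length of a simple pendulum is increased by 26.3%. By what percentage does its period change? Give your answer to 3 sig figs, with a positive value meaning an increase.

12.4%

T ∝ √L, so T'/T = √(1.263) = 1.124.
Percentage change in T = (1.124 − 1) × 100% = 12.4%.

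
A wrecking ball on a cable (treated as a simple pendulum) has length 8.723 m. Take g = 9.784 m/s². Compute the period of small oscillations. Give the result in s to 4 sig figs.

5.933 s

T = 2π√(L/g) = 2π√(8.723/9.784) = 2π × 0.94422 = 5.933 s.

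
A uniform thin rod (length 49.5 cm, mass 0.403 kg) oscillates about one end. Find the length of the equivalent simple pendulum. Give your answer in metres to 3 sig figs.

0.330 m

The equivalent simple-pendulum length is L_eq = I/(md), where I is about the pivot and d = 0.2475 m.
I_cm = (1/12)mL² = 0.008229 kg·m², so I = I_cm + md² = 0.008229 + 0.02469 = 0.03292 kg·m².
L_eq = 0.03292/(0.403 × 0.2475) = 0.330 m.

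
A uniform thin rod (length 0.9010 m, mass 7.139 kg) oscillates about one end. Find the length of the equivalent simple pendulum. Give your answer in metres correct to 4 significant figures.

0.6007 m

The equivalent simple-pendulum length is L_eq = I/(md), where I is about the pivot and d = 0.45050 m.
I_cm = (1/12)mL² = 0.48295 kg·m², so I = I_cm + md² = 0.48295 + 1.4489 = 1.9318 kg·m².
L_eq = 1.9318/(7.139 × 0.45050) = 0.6007 m.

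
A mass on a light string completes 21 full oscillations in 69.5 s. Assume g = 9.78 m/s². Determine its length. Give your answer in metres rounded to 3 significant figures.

T = 69.5/21 = 3.310 s.
From T = 2π√(L/g), L = gT²/(4π²) = 9.78 × 3.310²/(4π²) = 2.71 m.

2.71 m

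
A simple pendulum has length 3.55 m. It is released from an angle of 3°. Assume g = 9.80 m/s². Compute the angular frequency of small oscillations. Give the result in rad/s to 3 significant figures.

ω = √(g/L) = √(9.80/3.55) = 1.66 rad/s.

1.66 rad/s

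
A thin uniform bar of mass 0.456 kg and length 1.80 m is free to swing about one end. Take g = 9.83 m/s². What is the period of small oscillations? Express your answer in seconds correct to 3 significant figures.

For a physical pendulum T = 2π√(I/(mgd)), with d = 0.9000 m from pivot to centre of mass.
I_cm = mL²/12 = 0.456 × 1.80²/12 = 0.1231 kg·m²; I = I_cm + md² = 0.1231 + 0.456 × 0.9000² = 0.4925 kg·m².
T = 2π√(0.4925/(0.456 × 9.83 × 0.9000)) = 2.20 s.

2.20 s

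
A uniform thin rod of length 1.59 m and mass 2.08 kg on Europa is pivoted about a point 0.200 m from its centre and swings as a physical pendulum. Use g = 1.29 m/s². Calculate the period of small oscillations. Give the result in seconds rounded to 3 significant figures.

6.19 s

For a physical pendulum T = 2π√(I/(mgd)), with d = 0.2000 m from pivot to centre of mass.
I_cm = mL²/12 = 2.08 × 1.59²/12 = 0.4382 kg·m²; I = I_cm + md² = 0.4382 + 2.08 × 0.2000² = 0.5214 kg·m².
T = 2π√(0.5214/(2.08 × 1.29 × 0.2000)) = 6.19 s.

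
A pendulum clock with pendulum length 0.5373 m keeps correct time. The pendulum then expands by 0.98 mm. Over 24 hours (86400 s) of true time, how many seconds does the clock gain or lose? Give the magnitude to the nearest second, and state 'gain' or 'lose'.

lose 79 s

T ∝ √L, so T'/T = √(0.53828/0.5373) = 1.00091.
In 86400 s of true time the clock registers 86400/1.00091 = 86321.3 s, so it loses 79 s.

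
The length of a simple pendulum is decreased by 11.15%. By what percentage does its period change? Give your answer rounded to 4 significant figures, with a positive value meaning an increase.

-5.740%

T ∝ √L, so T'/T = √(0.88850) = 0.94260.
Percentage change in T = (0.94260 − 1) × 100% = -5.740%.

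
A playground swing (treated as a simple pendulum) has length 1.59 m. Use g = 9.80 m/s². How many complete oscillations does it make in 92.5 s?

T = 2π√(L/g) = 2π√(1.59/9.80) = 2.531 s.
Number of complete oscillations = ⌊92.5/2.531⌋ = ⌊36.55⌋ = 36.

36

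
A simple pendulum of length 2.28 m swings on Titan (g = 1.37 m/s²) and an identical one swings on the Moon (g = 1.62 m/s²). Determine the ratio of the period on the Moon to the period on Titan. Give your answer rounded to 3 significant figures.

0.920

T ∝ 1/√g, so T₂/T₁ = √(g₁/g₂) = √(1.37/1.62) = 0.920.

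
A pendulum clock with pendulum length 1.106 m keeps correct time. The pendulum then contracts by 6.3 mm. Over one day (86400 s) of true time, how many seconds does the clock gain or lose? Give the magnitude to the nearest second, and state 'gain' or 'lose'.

T ∝ √L, so T'/T = √(1.09970/1.106) = 0.997148.
In 86400 s of true time the clock registers 86400/0.997148 = 86647.1 s, so it gains 247 s.

gain 247 s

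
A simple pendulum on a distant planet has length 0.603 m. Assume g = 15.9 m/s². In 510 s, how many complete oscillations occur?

416

T = 2π√(L/g) = 2π√(0.603/15.9) = 1.224 s.
Number of complete oscillations = ⌊510/1.224⌋ = ⌊416.8⌋ = 416.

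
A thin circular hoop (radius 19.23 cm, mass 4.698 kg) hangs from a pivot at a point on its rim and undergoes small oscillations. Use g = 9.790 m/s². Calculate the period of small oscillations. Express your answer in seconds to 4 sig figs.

I_cm = mr² = 0.17373 kg·m². The pivot is at distance d = 0.1923 m from the centre of mass.
By the parallel-axis theorem, I = I_cm + md² = 0.17373 + 0.17373 = 0.34746 kg·m².
T = 2π√(I/(mgd)) = 2π√(0.34746/(4.698 × 9.790 × 0.1923)) = 1.245 s.

1.245 s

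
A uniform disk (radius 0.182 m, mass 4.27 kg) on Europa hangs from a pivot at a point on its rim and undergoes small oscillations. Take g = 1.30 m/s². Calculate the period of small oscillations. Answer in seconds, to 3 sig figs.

I_cm = ½mr² = 0.07072 kg·m². The pivot is at distance d = 0.182 m from the centre of mass.
By the parallel-axis theorem, I = I_cm + md² = 0.07072 + 0.1414 = 0.2122 kg·m².
T = 2π√(I/(mgd)) = 2π√(0.2122/(4.27 × 1.30 × 0.182)) = 2.88 s.

2.88 s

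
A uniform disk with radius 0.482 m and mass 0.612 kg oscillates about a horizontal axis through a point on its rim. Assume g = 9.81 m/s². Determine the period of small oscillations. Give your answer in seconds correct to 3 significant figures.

I_cm = ½mr² = 0.07109 kg·m². The pivot is at distance d = 0.482 m from the centre of mass.
By the parallel-axis theorem, I = I_cm + md² = 0.07109 + 0.1422 = 0.2133 kg·m².
T = 2π√(I/(mgd)) = 2π√(0.2133/(0.612 × 9.81 × 0.482)) = 1.71 s.

1.71 s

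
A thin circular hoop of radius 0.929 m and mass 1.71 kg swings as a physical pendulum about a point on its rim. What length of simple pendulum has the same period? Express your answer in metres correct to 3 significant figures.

1.86 m

The equivalent simple-pendulum length is L_eq = I/(md), where I is about the pivot and d = 0.9290 m.
I_cm = mR² = 1.476 kg·m², so I = I_cm + md² = 1.476 + 1.476 = 2.952 kg·m².
L_eq = 2.952/(1.71 × 0.9290) = 1.86 m.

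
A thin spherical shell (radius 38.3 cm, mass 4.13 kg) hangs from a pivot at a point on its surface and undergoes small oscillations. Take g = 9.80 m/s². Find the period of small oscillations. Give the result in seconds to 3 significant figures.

I_cm = (2/3)mr² = 0.4039 kg·m². The pivot is at distance d = 0.383 m from the centre of mass.
By the parallel-axis theorem, I = I_cm + md² = 0.4039 + 0.6058 = 1.010 kg·m².
T = 2π√(I/(mgd)) = 2π√(1.010/(4.13 × 9.80 × 0.383)) = 1.60 s.

1.60 s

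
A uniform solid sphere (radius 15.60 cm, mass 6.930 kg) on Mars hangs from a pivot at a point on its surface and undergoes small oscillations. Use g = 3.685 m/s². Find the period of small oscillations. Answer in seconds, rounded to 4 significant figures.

1.530 s

I_cm = (2/5)mr² = 0.067459 kg·m². The pivot is at distance d = 0.1560 m from the centre of mass.
By the parallel-axis theorem, I = I_cm + md² = 0.067459 + 0.16865 = 0.23611 kg·m².
T = 2π√(I/(mgd)) = 2π√(0.23611/(6.930 × 3.685 × 0.1560)) = 1.530 s.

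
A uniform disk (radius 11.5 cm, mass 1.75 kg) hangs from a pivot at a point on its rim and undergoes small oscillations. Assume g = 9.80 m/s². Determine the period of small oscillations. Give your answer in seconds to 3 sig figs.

I_cm = ½mr² = 0.01157 kg·m². The pivot is at distance d = 0.115 m from the centre of mass.
By the parallel-axis theorem, I = I_cm + md² = 0.01157 + 0.02314 = 0.03472 kg·m².
T = 2π√(I/(mgd)) = 2π√(0.03472/(1.75 × 9.80 × 0.115)) = 0.834 s.

0.834 s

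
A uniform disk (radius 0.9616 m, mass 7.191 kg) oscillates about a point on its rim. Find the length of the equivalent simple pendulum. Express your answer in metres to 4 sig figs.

1.442 m

The equivalent simple-pendulum length is L_eq = I/(md), where I is about the pivot and d = 0.96160 m.
I_cm = ½mR² = 3.3247 kg·m², so I = I_cm + md² = 3.3247 + 6.6493 = 9.9740 kg·m².
L_eq = 9.9740/(7.191 × 0.96160) = 1.442 m.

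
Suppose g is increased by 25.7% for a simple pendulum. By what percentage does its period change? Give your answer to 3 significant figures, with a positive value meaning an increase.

T ∝ 1/√g, so T'/T = 1/√(1.257) = 0.8919.
Percentage change in T = (0.8919 − 1) × 100% = -10.8%.

-10.8%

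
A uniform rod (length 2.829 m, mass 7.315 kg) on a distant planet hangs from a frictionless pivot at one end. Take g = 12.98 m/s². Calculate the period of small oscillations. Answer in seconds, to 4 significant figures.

2.395 s

For a physical pendulum T = 2π√(I/(mgd)), with d = 1.4145 m from pivot to centre of mass.
I_cm = mL²/12 = 7.315 × 2.829²/12 = 4.8786 kg·m²; I = I_cm + md² = 4.8786 + 7.315 × 1.4145² = 19.515 kg·m².
T = 2π√(19.515/(7.315 × 12.98 × 1.4145)) = 2.395 s.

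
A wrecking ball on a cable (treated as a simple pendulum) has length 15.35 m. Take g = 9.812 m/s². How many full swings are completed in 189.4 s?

24

T = 2π√(L/g) = 2π√(15.35/9.812) = 7.8588 s.
Number of complete oscillations = ⌊189.4/7.8588⌋ = ⌊24.100⌋ = 24.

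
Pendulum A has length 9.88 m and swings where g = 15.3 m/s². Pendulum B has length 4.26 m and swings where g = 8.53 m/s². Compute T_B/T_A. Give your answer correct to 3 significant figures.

T = 2π√(L/g), so T_B/T_A = √((L_B/g_B)/(L_A/g_A)) = √((4.26/8.53)/(9.88/15.3)) = 0.879.

0.879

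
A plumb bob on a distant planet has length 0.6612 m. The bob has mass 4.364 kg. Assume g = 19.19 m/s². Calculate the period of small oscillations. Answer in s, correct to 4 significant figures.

T = 2π√(L/g) = 2π√(0.6612/19.19) = 2π × 0.18562 = 1.166 s.

1.166 s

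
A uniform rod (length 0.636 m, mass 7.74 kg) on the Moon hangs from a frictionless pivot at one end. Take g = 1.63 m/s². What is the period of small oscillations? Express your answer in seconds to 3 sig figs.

3.20 s

For a physical pendulum T = 2π√(I/(mgd)), with d = 0.3180 m from pivot to centre of mass.
I_cm = mL²/12 = 7.74 × 0.636²/12 = 0.2609 kg·m²; I = I_cm + md² = 0.2609 + 7.74 × 0.3180² = 1.044 kg·m².
T = 2π√(1.044/(7.74 × 1.63 × 0.3180)) = 3.20 s.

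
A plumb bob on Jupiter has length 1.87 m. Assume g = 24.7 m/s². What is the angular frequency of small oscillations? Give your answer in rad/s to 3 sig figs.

ω = √(g/L) = √(24.7/1.87) = 3.63 rad/s.

3.63 rad/s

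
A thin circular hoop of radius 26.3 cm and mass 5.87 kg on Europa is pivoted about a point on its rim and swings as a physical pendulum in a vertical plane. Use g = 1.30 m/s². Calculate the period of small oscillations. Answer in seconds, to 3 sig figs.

I_cm = mr² = 0.4060 kg·m². The pivot is at distance d = 0.263 m from the centre of mass.
By the parallel-axis theorem, I = I_cm + md² = 0.4060 + 0.4060 = 0.8120 kg·m².
T = 2π√(I/(mgd)) = 2π√(0.8120/(5.87 × 1.30 × 0.263)) = 4.00 s.

4.00 s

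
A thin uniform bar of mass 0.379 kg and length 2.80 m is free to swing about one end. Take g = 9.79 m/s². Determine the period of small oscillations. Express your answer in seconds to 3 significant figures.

For a physical pendulum T = 2π√(I/(mgd)), with d = 1.400 m from pivot to centre of mass.
I_cm = mL²/12 = 0.379 × 2.80²/12 = 0.2476 kg·m²; I = I_cm + md² = 0.2476 + 0.379 × 1.400² = 0.9905 kg·m².
T = 2π√(0.9905/(0.379 × 9.79 × 1.400)) = 2.74 s.

2.74 s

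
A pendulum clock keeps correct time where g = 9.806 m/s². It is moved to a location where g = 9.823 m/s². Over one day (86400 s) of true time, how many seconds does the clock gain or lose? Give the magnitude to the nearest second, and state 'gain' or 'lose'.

The clock's period scales as T ∝ 1/√g, so T'/T = √(9.806/9.823) = 0.999134.
In 86400 s of true time the clock registers 86400/0.999134 = 86474.9 s, so it gains 75 s.

gain 75 s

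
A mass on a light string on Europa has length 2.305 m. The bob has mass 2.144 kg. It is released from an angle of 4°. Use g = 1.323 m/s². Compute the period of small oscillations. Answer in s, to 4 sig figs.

T = 2π√(L/g) = 2π√(2.305/1.323) = 2π × 1.3199 = 8.293 s.

8.293 s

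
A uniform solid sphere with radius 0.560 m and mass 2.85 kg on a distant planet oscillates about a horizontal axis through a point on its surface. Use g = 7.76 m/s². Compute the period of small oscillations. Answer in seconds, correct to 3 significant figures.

I_cm = (2/5)mr² = 0.3575 kg·m². The pivot is at distance d = 0.560 m from the centre of mass.
By the parallel-axis theorem, I = I_cm + md² = 0.3575 + 0.8938 = 1.251 kg·m².
T = 2π√(I/(mgd)) = 2π√(1.251/(2.85 × 7.76 × 0.560)) = 2.00 s.

2.00 s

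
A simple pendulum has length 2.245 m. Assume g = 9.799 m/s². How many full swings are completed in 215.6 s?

T = 2π√(L/g) = 2π√(2.245/9.799) = 3.0074 s.
Number of complete oscillations = ⌊215.6/3.0074⌋ = ⌊71.689⌋ = 71.

71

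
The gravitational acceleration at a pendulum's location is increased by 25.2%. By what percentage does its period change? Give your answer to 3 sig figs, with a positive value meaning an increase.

T ∝ 1/√g, so T'/T = 1/√(1.252) = 0.8937.
Percentage change in T = (0.8937 − 1) × 100% = -10.6%.

-10.6%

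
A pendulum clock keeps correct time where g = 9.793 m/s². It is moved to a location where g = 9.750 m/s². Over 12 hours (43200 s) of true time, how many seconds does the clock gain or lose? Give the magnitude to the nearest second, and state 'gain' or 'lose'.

The clock's period scales as T ∝ 1/√g, so T'/T = √(9.793/9.750) = 1.00220.
In 43200 s of true time the clock registers 43200/1.00220 = 43105.1 s, so it loses 95 s.

lose 95 s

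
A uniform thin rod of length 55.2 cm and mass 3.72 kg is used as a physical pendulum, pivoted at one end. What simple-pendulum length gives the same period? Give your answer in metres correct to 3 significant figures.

The equivalent simple-pendulum length is L_eq = I/(md), where I is about the pivot and d = 0.2760 m.
I_cm = (1/12)mL² = 0.09446 kg·m², so I = I_cm + md² = 0.09446 + 0.2834 = 0.3778 kg·m².
L_eq = 0.3778/(3.72 × 0.2760) = 0.368 m.

0.368 m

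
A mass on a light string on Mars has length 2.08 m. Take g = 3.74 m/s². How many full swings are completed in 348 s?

T = 2π√(L/g) = 2π√(2.08/3.74) = 4.686 s.
Number of complete oscillations = ⌊348/4.686⌋ = ⌊74.27⌋ = 74.

74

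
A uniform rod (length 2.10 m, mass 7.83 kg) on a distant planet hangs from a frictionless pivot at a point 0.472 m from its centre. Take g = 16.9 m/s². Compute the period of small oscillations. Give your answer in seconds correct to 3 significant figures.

For a physical pendulum T = 2π√(I/(mgd)), with d = 0.4720 m from pivot to centre of mass.
I_cm = mL²/12 = 7.83 × 2.10²/12 = 2.878 kg·m²; I = I_cm + md² = 2.878 + 7.83 × 0.4720² = 4.622 kg·m².
T = 2π√(4.622/(7.83 × 16.9 × 0.4720)) = 1.71 s.

1.71 s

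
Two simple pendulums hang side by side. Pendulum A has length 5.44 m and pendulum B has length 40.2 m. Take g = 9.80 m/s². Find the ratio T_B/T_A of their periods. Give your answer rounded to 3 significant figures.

2.72

T ∝ √L, so T_B/T_A = √(L_B/L_A) = √(40.2/5.44) = 2.72.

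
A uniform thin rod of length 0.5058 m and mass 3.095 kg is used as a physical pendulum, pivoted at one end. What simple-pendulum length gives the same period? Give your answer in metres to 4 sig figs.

The equivalent simple-pendulum length is L_eq = I/(md), where I is about the pivot and d = 0.25290 m.
I_cm = (1/12)mL² = 0.065984 kg·m², so I = I_cm + md² = 0.065984 + 0.19795 = 0.26394 kg·m².
L_eq = 0.26394/(3.095 × 0.25290) = 0.3372 m.

0.3372 m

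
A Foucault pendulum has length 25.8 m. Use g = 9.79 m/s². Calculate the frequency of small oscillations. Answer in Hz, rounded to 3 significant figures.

T = 2π√(L/g) = 2π√(25.8/9.79) = 10.20 s, so f = 1/T = 0.0980 Hz.

0.0980 Hz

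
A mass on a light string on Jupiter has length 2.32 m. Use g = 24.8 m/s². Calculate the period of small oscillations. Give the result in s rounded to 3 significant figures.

T = 2π√(L/g) = 2π√(2.32/24.8) = 2π × 0.3059 = 1.92 s.

1.92 s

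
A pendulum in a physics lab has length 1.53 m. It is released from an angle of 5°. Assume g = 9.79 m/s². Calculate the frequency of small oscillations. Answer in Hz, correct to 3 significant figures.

0.403 Hz

T = 2π√(L/g) = 2π√(1.53/9.79) = 2.484 s, so f = 1/T = 0.403 Hz.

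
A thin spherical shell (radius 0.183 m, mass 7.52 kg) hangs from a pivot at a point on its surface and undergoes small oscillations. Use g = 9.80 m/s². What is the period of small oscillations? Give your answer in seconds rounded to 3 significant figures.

1.11 s

I_cm = (2/3)mr² = 0.1679 kg·m². The pivot is at distance d = 0.183 m from the centre of mass.
By the parallel-axis theorem, I = I_cm + md² = 0.1679 + 0.2518 = 0.4197 kg·m².
T = 2π√(I/(mgd)) = 2π√(0.4197/(7.52 × 9.80 × 0.183)) = 1.11 s.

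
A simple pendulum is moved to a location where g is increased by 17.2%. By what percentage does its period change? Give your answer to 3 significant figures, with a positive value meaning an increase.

-7.63%

T ∝ 1/√g, so T'/T = 1/√(1.172) = 0.9237.
Percentage change in T = (0.9237 − 1) × 100% = -7.63%.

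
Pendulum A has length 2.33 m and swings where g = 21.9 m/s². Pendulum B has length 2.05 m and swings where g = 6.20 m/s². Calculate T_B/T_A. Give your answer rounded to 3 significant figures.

1.76

T = 2π√(L/g), so T_B/T_A = √((L_B/g_B)/(L_A/g_A)) = √((2.05/6.20)/(2.33/21.9)) = 1.76.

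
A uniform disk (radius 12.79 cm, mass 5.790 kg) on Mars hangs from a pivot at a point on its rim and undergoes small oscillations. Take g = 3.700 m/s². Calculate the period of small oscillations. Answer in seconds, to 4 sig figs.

I_cm = ½mr² = 0.047358 kg·m². The pivot is at distance d = 0.1279 m from the centre of mass.
By the parallel-axis theorem, I = I_cm + md² = 0.047358 + 0.094715 = 0.14207 kg·m².
T = 2π√(I/(mgd)) = 2π√(0.14207/(5.790 × 3.700 × 0.1279)) = 1.431 s.

1.431 s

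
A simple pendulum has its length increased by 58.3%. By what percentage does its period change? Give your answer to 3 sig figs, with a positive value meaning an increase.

T ∝ √L, so T'/T = √(1.583) = 1.258.
Percentage change in T = (1.258 − 1) × 100% = 25.8%.

25.8%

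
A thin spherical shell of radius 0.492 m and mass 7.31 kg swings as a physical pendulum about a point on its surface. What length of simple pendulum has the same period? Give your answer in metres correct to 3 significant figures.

0.820 m

The equivalent simple-pendulum length is L_eq = I/(md), where I is about the pivot and d = 0.4920 m.
I_cm = (2/3)mR² = 1.180 kg·m², so I = I_cm + md² = 1.180 + 1.769 = 2.949 kg·m².
L_eq = 2.949/(7.31 × 0.4920) = 0.820 m.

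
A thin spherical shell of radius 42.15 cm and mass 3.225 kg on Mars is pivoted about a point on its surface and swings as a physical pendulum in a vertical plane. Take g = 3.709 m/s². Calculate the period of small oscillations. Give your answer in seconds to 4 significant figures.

2.734 s

I_cm = (2/3)mr² = 0.38197 kg·m². The pivot is at distance d = 0.4215 m from the centre of mass.
By the parallel-axis theorem, I = I_cm + md² = 0.38197 + 0.57296 = 0.95493 kg·m².
T = 2π√(I/(mgd)) = 2π√(0.95493/(3.225 × 3.709 × 0.4215)) = 2.734 s.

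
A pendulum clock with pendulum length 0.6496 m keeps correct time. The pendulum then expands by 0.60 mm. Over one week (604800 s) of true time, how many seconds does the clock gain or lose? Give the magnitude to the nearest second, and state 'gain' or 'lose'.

T ∝ √L, so T'/T = √(0.65020/0.6496) = 1.00046.
In 604800 s of true time the clock registers 604800/1.00046 = 604520.9 s, so it loses 279 s.

lose 279 s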